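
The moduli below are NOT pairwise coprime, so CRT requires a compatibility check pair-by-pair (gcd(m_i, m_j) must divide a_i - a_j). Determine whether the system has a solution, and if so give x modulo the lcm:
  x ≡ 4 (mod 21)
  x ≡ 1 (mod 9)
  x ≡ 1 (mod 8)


Moduli 21, 9, 8 are not pairwise coprime, so CRT works modulo lcm(m_i) when all pairwise compatibility conditions hold.
Pairwise compatibility: gcd(m_i, m_j) must divide a_i - a_j for every pair.
Merge one congruence at a time:
  Start: x ≡ 4 (mod 21).
  Combine with x ≡ 1 (mod 9): gcd(21, 9) = 3; 1 - 4 = -3, which IS divisible by 3, so compatible.
    Write x = 4 + 21·t and substitute into x ≡ 1 (mod 9): 21·t ≡ 1 − 4 = -3 (mod 9).
    Divide the congruence (and modulus) by g = 3: 7·t ≡ -1 (mod 3).
    Reduce coefficients mod 3: 1·t ≡ 2 (mod 3).
    So t ≡ 2 (mod 3).
    Then x = 4 + 21·2 = 46, valid modulo lcm(21, 9) = 63: x ≡ 46 (mod 63).
  Combine with x ≡ 1 (mod 8): gcd(63, 8) = 1; 1 - 46 = -45, which IS divisible by 1, so compatible.
    Write x = 46 + 63·t and substitute into x ≡ 1 (mod 8): 63·t ≡ 1 − 46 = -45 (mod 8).
    Reduce coefficients mod 8: 7·t ≡ 3 (mod 8).
    The inverse of 7 mod 8 is 7 (since 7·7 = 49 = 6·8 + 1), so t ≡ 7·3 = 21 ≡ 5 (mod 8).
    Then x = 46 + 63·5 = 361, valid modulo lcm(63, 8) = 504: x ≡ 361 (mod 504).
Verify: 361 mod 21 = 4, 361 mod 9 = 1, 361 mod 8 = 1.

x ≡ 361 (mod 504).


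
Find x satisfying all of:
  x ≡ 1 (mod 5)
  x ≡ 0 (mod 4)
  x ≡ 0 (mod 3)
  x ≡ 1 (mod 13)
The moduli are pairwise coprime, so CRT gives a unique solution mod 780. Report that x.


Product of moduli M = 5 · 4 · 3 · 13 = 780.
Merge one congruence at a time:
  Start: x ≡ 1 (mod 5).
  Combine with x ≡ 0 (mod 4); new modulus lcm = 20.
    Write x = 1 + 5·t and substitute into x ≡ 0 (mod 4): 5·t ≡ 0 − 1 = -1 (mod 4).
    Reduce coefficients mod 4: 1·t ≡ 3 (mod 4).
    So t ≡ 3 (mod 4).
    Then x = 1 + 5·3 = 16, valid modulo lcm(5, 4) = 20: x ≡ 16 (mod 20).
  Combine with x ≡ 0 (mod 3); new modulus lcm = 60.
    Write x = 16 + 20·t and substitute into x ≡ 0 (mod 3): 20·t ≡ 0 − 16 = -16 (mod 3).
    Reduce coefficients mod 3: 2·t ≡ 2 (mod 3).
    The inverse of 2 mod 3 is 2 (since 2·2 = 4 = 1·3 + 1), so t ≡ 2·2 = 4 ≡ 1 (mod 3).
    Then x = 16 + 20·1 = 36, valid modulo lcm(20, 3) = 60: x ≡ 36 (mod 60).
  Combine with x ≡ 1 (mod 13); new modulus lcm = 780.
    Write x = 36 + 60·t and substitute into x ≡ 1 (mod 13): 60·t ≡ 1 − 36 = -35 (mod 13).
    Reduce coefficients mod 13: 8·t ≡ 4 (mod 13).
    The inverse of 8 mod 13 is 5 (since 8·5 = 40 = 3·13 + 1), so t ≡ 5·4 = 20 ≡ 7 (mod 13).
    Then x = 36 + 60·7 = 456, valid modulo lcm(60, 13) = 780: x ≡ 456 (mod 780).
Verify against each original: 456 mod 5 = 1, 456 mod 4 = 0, 456 mod 3 = 0, 456 mod 13 = 1.

x ≡ 456 (mod 780).


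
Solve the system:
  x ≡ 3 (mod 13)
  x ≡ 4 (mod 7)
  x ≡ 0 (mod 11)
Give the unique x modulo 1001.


Moduli 13, 7, 11 are pairwise coprime; by CRT there is a unique solution modulo M = 13 · 7 · 11 = 1001.
Solve pairwise, accumulating the modulus:
  Start with x ≡ 3 (mod 13).
  Combine with x ≡ 4 (mod 7): since gcd(13, 7) = 1, we get a unique residue mod 91.
    Write x = 3 + 13·t and substitute into x ≡ 4 (mod 7): 13·t ≡ 4 − 3 = 1 (mod 7).
    Reduce coefficients mod 7: 6·t ≡ 1 (mod 7).
    The inverse of 6 mod 7 is 6 (since 6·6 = 36 = 5·7 + 1), so t ≡ 6·1 = 6 ≡ 6 (mod 7).
    Then x = 3 + 13·6 = 81, valid modulo lcm(13, 7) = 91: x ≡ 81 (mod 91).
  Combine with x ≡ 0 (mod 11): since gcd(91, 11) = 1, we get a unique residue mod 1001.
    Write x = 81 + 91·t and substitute into x ≡ 0 (mod 11): 91·t ≡ 0 − 81 = -81 (mod 11).
    Reduce coefficients mod 11: 3·t ≡ 7 (mod 11).
    The inverse of 3 mod 11 is 4 (since 3·4 = 12 = 1·11 + 1), so t ≡ 4·7 = 28 ≡ 6 (mod 11).
    Then x = 81 + 91·6 = 627, valid modulo lcm(91, 11) = 1001: x ≡ 627 (mod 1001).
Verify: 627 mod 13 = 3 ✓, 627 mod 7 = 4 ✓, 627 mod 11 = 0 ✓.

x ≡ 627 (mod 1001).


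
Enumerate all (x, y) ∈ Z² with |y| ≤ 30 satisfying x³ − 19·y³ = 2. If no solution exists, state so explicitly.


The equation is x³ - 19y³ = 2. For fixed y, x³ = 19·y³ + 2, so a solution requires the RHS to be a perfect cube.
Strategy: iterate y from -30 to 30, compute RHS = 19·y³ + 2, and check whether it is a (positive or negative) perfect cube.
Check small values of y:
  y = 0: RHS = 2 is not a perfect cube.
  y = 1: RHS = 21 is not a perfect cube.
  y = -1: RHS = -17 is not a perfect cube.
  y = 2: RHS = 154 is not a perfect cube.
  y = -2: RHS = -150 is not a perfect cube.
  y = 3: RHS = 515 is not a perfect cube.
  y = -3: RHS = -511 is not a perfect cube.
Continuing the search up to |y| = 30 finds no solutions either.
No (x, y) in the scanned range satisfies the equation.

No integer solutions with |y| ≤ 30.


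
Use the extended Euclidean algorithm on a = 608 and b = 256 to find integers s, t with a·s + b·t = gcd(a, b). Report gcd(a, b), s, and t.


Euclidean algorithm on (608, 256) — divide until remainder is 0:
  608 = 2 · 256 + 96
  256 = 2 · 96 + 64
  96 = 1 · 64 + 32
  64 = 2 · 32 + 0
gcd(608, 256) = 32.
Track Bezout coefficients alongside the remainders: start with r₀ = 608 = a·1 + b·0 (s = 1, t = 0) and r₁ = 256 = a·0 + b·1 (s = 0, t = 1); each new remainder r_{k+1} = r_{k-1} − q_k·r_k inherits s_{k+1} = s_{k-1} − q_k·s_k, t_{k+1} = t_{k-1} − q_k·t_k, so r_k = a·s_k + b·t_k at every step:
  q = 2: r = 96, s = 1 − 2·0 = 1, t = 0 − 2·1 = -2  (check: 608·1 + 256·(-2) = 96)
  q = 2: r = 64, s = 0 − 2·1 = -2, t = 1 − 2·(-2) = 5  (check: 608·(-2) + 256·5 = 64)
  q = 1: r = 32, s = 1 − 1·(-2) = 3, t = -2 − 1·5 = -7  (check: 608·3 + 256·(-7) = 32)
The row with r = 32 (the gcd) gives the Bezout coefficients s = 3, t = -7.
Result: 608 · (3) + 256 · (-7) = 32.

gcd(608, 256) = 32; s = 3, t = -7 (check: 608·3 + 256·(-7) = 32).


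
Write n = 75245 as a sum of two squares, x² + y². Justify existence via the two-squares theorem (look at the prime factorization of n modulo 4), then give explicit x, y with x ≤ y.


Step 1: Factor n = 75245 = 5 · 101 · 149.
Step 2: Check the mod-4 condition on each prime factor: 5 ≡ 1 (mod 4), exponent 1; 101 ≡ 1 (mod 4), exponent 1; 149 ≡ 1 (mod 4), exponent 1.
All primes ≡ 3 (mod 4) appear to even exponent (or don't appear), so by the two-squares theorem n IS expressible as a sum of two squares.
Step 3: Build a representation. Here n = 5 · 101 · 149 is a product of primes ≡ 1 (mod 4). Each prime p ≡ 1 (mod 4) is itself a sum of two squares; find a² by testing p − a² for a perfect square:
  5: 5 − 1² = 4 = 2² ⇒ 5 = 1² + 2².
  101: 101 − 1² = 100 = 10² ⇒ 101 = 1² + 10².
  149: 149 − 1² = 148, 149 − 2² = 145, 149 − 3² = 140, 149 − 4² = 133, 149 − 5² = 124, 149 − 6² = 113, 149 − 7² = 100 = 10² ⇒ 149 = 7² + 10².
  Combine using the Brahmagupta–Fibonacci identity (a² + b²)(c² + d²) = (ac − bd)² + (ad + bc)² = (ac + bd)² + (ad − bc)²:
  5 · 101 = 505: from (1² + 2²)(1² + 10²), take (1·1 − 2·10, 1·10 + 2·1) = (1 − 20, 10 + 2) = (-19, 12); dropping signs (only squares matter) gives (19, 12); check 19² + 12² = 361 + 144 = 505 ✓.
  505 · 149 = 75245: from (19² + 12²)(7² + 10²), take (19·7 − 12·10, 19·10 + 12·7) = (133 − 120, 190 + 84) = (13, 274); check 13² + 274² = 169 + 75076 = 75245 ✓.
Step 4: Order so x ≤ y and verify: 13² + 274² = 169 + 75076 = 75245 = n. ✓

n = 75245 = 13² + 274² (one valid representation with x ≤ y).


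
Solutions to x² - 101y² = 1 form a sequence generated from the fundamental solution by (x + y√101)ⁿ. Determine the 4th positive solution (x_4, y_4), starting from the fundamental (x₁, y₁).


Step 1: Find the fundamental solution (x₁, y₁) of x² - 101y² = 1.
  Expand √101 as a continued fraction. a₀ = ⌊√101⌋ = 10; iterate m_{k+1} = d_k·a_k − m_k, d_{k+1} = (101 − m_{k+1}²)/d_k, a_{k+1} = ⌊(a₀ + m_{k+1})/d_{k+1}⌋ (starting m₀ = 0, d₀ = 1), with convergents p_k = a_k·p_{k-1} + p_{k-2}, q_k = a_k·q_{k-1} + q_{k-2} (p₋₁ = 1, q₋₁ = 0):
  k = 0: a₀ = 10; p₀/q₀ = 10/1; p₀² − 101·q₀² = 100 − 101 = -1.
  k = 1: m = 10, d = 1, a = ⌊(10 + 10)/1⌋ = 20; p/q = (20·10 + 1)/(20·1 + 0) = 201/20; p² − 101·q² = 40401 − 40400 = 1.
  The first convergent with p² − 101·q² = 1 gives the fundamental solution (x₁, y₁) = (201, 20).
Step 2: Apply the recurrence (x_{n+1}, y_{n+1}) = (x₁x_n + 101y₁y_n, x₁y_n + y₁x_n) repeatedly.
  From (x_1, y_1) = (201, 20): x_2 = 201·201 + 101·20·20 = 80801; y_2 = 201·20 + 20·201 = 8040.
  From (x_2, y_2) = (80801, 8040): x_3 = 201·80801 + 101·20·8040 = 32481801; y_3 = 201·8040 + 20·80801 = 3232060.
  From (x_3, y_3) = (32481801, 3232060): x_4 = 201·32481801 + 101·20·3232060 = 13057603201; y_4 = 201·3232060 + 20·32481801 = 1299280080.
Step 3: Verify x_4² - 101·y_4² = 170501001354765446401 - 170501001354765446400 = 1 (should be 1). ✓

(x_1, y_1) = (201, 20); (x_4, y_4) = (13057603201, 1299280080).


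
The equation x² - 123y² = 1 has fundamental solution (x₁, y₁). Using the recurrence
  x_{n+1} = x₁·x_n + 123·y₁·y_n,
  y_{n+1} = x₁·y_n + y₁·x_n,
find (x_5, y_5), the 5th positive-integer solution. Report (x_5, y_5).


Step 1: Find the fundamental solution (x₁, y₁) of x² - 123y² = 1.
  Expand √123 as a continued fraction. a₀ = ⌊√123⌋ = 11; iterate m_{k+1} = d_k·a_k − m_k, d_{k+1} = (123 − m_{k+1}²)/d_k, a_{k+1} = ⌊(a₀ + m_{k+1})/d_{k+1}⌋ (starting m₀ = 0, d₀ = 1), with convergents p_k = a_k·p_{k-1} + p_{k-2}, q_k = a_k·q_{k-1} + q_{k-2} (p₋₁ = 1, q₋₁ = 0):
  k = 0: a₀ = 11; p₀/q₀ = 11/1; p₀² − 123·q₀² = 121 − 123 = -2.
  k = 1: m = 11, d = 2, a = ⌊(11 + 11)/2⌋ = 11; p/q = (11·11 + 1)/(11·1 + 0) = 122/11; p² − 123·q² = 14884 − 14883 = 1.
  The first convergent with p² − 123·q² = 1 gives the fundamental solution (x₁, y₁) = (122, 11).
Step 2: Apply the recurrence (x_{n+1}, y_{n+1}) = (x₁x_n + 123y₁y_n, x₁y_n + y₁x_n) repeatedly.
  From (x_1, y_1) = (122, 11): x_2 = 122·122 + 123·11·11 = 29767; y_2 = 122·11 + 11·122 = 2684.
  From (x_2, y_2) = (29767, 2684): x_3 = 122·29767 + 123·11·2684 = 7263026; y_3 = 122·2684 + 11·29767 = 654885.
  From (x_3, y_3) = (7263026, 654885): x_4 = 122·7263026 + 123·11·654885 = 1772148577; y_4 = 122·654885 + 11·7263026 = 159789256.
  From (x_4, y_4) = (1772148577, 159789256): x_5 = 122·1772148577 + 123·11·159789256 = 432396989762; y_5 = 122·159789256 + 11·1772148577 = 38987923579.
Step 3: Verify x_5² - 123·y_5² = 186967156755239132816644 - 186967156755239132816643 = 1 (should be 1). ✓

(x_1, y_1) = (122, 11); (x_5, y_5) = (432396989762, 38987923579).


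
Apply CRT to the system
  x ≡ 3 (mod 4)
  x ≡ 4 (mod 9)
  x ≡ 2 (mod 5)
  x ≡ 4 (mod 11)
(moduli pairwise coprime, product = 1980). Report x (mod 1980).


Product of moduli M = 4 · 9 · 5 · 11 = 1980.
Merge one congruence at a time:
  Start: x ≡ 3 (mod 4).
  Combine with x ≡ 4 (mod 9); new modulus lcm = 36.
    Write x = 3 + 4·t and substitute into x ≡ 4 (mod 9): 4·t ≡ 4 − 3 = 1 (mod 9).
    The inverse of 4 mod 9 is 7 (since 4·7 = 28 = 3·9 + 1), so t ≡ 7·1 = 7 ≡ 7 (mod 9).
    Then x = 3 + 4·7 = 31, valid modulo lcm(4, 9) = 36: x ≡ 31 (mod 36).
  Combine with x ≡ 2 (mod 5); new modulus lcm = 180.
    Write x = 31 + 36·t and substitute into x ≡ 2 (mod 5): 36·t ≡ 2 − 31 = -29 (mod 5).
    Reduce coefficients mod 5: 1·t ≡ 1 (mod 5).
    So t ≡ 1 (mod 5).
    Then x = 31 + 36·1 = 67, valid modulo lcm(36, 5) = 180: x ≡ 67 (mod 180).
  Combine with x ≡ 4 (mod 11); new modulus lcm = 1980.
    Write x = 67 + 180·t and substitute into x ≡ 4 (mod 11): 180·t ≡ 4 − 67 = -63 (mod 11).
    Reduce coefficients mod 11: 4·t ≡ 3 (mod 11).
    The inverse of 4 mod 11 is 3 (since 4·3 = 12 = 1·11 + 1), so t ≡ 3·3 = 9 ≡ 9 (mod 11).
    Then x = 67 + 180·9 = 1687, valid modulo lcm(180, 11) = 1980: x ≡ 1687 (mod 1980).
Verify against each original: 1687 mod 4 = 3, 1687 mod 9 = 4, 1687 mod 5 = 2, 1687 mod 11 = 4.

x ≡ 1687 (mod 1980).


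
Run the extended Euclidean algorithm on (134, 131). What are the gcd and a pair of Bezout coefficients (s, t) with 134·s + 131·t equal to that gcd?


Euclidean algorithm on (134, 131) — divide until remainder is 0:
  134 = 1 · 131 + 3
  131 = 43 · 3 + 2
  3 = 1 · 2 + 1
  2 = 2 · 1 + 0
gcd(134, 131) = 1.
Track Bezout coefficients alongside the remainders: start with r₀ = 134 = a·1 + b·0 (s = 1, t = 0) and r₁ = 131 = a·0 + b·1 (s = 0, t = 1); each new remainder r_{k+1} = r_{k-1} − q_k·r_k inherits s_{k+1} = s_{k-1} − q_k·s_k, t_{k+1} = t_{k-1} − q_k·t_k, so r_k = a·s_k + b·t_k at every step:
  q = 1: r = 3, s = 1 − 1·0 = 1, t = 0 − 1·1 = -1  (check: 134·1 + 131·(-1) = 3)
  q = 43: r = 2, s = 0 − 43·1 = -43, t = 1 − 43·(-1) = 44  (check: 134·(-43) + 131·44 = 2)
  q = 1: r = 1, s = 1 − 1·(-43) = 44, t = -1 − 1·44 = -45  (check: 134·44 + 131·(-45) = 1)
The row with r = 1 (the gcd) gives the Bezout coefficients s = 44, t = -45.
Result: 134 · (44) + 131 · (-45) = 1.

gcd(134, 131) = 1; s = 44, t = -45 (check: 134·44 + 131·(-45) = 1).


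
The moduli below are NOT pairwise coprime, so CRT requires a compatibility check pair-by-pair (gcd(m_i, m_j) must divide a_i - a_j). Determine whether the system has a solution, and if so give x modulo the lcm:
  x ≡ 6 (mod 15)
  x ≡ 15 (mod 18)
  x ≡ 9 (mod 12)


Moduli 15, 18, 12 are not pairwise coprime, so CRT works modulo lcm(m_i) when all pairwise compatibility conditions hold.
Pairwise compatibility: gcd(m_i, m_j) must divide a_i - a_j for every pair.
Merge one congruence at a time:
  Start: x ≡ 6 (mod 15).
  Combine with x ≡ 15 (mod 18): gcd(15, 18) = 3; 15 - 6 = 9, which IS divisible by 3, so compatible.
    Write x = 6 + 15·t and substitute into x ≡ 15 (mod 18): 15·t ≡ 15 − 6 = 9 (mod 18).
    Divide the congruence (and modulus) by g = 3: 5·t ≡ 3 (mod 6).
    The inverse of 5 mod 6 is 5 (since 5·5 = 25 = 4·6 + 1), so t ≡ 5·3 = 15 ≡ 3 (mod 6).
    Then x = 6 + 15·3 = 51, valid modulo lcm(15, 18) = 90: x ≡ 51 (mod 90).
  Combine with x ≡ 9 (mod 12): gcd(90, 12) = 6; 9 - 51 = -42, which IS divisible by 6, so compatible.
    Write x = 51 + 90·t and substitute into x ≡ 9 (mod 12): 90·t ≡ 9 − 51 = -42 (mod 12).
    Divide the congruence (and modulus) by g = 6: 15·t ≡ -7 (mod 2).
    Reduce coefficients mod 2: 1·t ≡ 1 (mod 2).
    So t ≡ 1 (mod 2).
    Then x = 51 + 90·1 = 141, valid modulo lcm(90, 12) = 180: x ≡ 141 (mod 180).
Verify: 141 mod 15 = 6, 141 mod 18 = 15, 141 mod 12 = 9.

x ≡ 141 (mod 180).


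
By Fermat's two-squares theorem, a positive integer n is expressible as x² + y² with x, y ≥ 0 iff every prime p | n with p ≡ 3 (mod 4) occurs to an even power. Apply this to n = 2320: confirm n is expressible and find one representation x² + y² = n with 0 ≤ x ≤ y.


Step 1: Factor n = 2320 = 2^4 · 5 · 29.
Step 2: Check the mod-4 condition on each prime factor: 2 = 2 (special); 5 ≡ 1 (mod 4), exponent 1; 29 ≡ 1 (mod 4), exponent 1.
All primes ≡ 3 (mod 4) appear to even exponent (or don't appear), so by the two-squares theorem n IS expressible as a sum of two squares.
Step 3: Build a representation. Group n = k² · m with k = 4 and m = 5 · 29 = 145 (a product of primes ≡ 1 (mod 4)); a representation of m scales to one of n via (k·x)² + (k·y)² = k²(x² + y²). Each prime p ≡ 1 (mod 4) is itself a sum of two squares; find a² by testing p − a² for a perfect square:
  5: 5 − 1² = 4 = 2² ⇒ 5 = 1² + 2².
  29: 29 − 1² = 28, 29 − 2² = 25 = 5² ⇒ 29 = 2² + 5².
  Combine using the Brahmagupta–Fibonacci identity (a² + b²)(c² + d²) = (ac − bd)² + (ad + bc)² = (ac + bd)² + (ad − bc)²:
  5 · 29 = 145: from (1² + 2²)(2² + 5²), take (1·2 − 2·5, 1·5 + 2·2) = (2 − 10, 5 + 4) = (-8, 9); dropping signs (only squares matter) gives (8, 9); check 8² + 9² = 64 + 81 = 145 ✓.
  Scale by k = 4: (4·8, 4·9) = (32, 36).
Step 4: Order so x ≤ y and verify: 32² + 36² = 1024 + 1296 = 2320 = n. ✓

n = 2320 = 32² + 36² (one valid representation with x ≤ y).


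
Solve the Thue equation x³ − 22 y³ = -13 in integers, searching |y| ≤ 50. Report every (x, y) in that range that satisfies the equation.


The equation is x³ - 22y³ = -13. For fixed y, x³ = 22·y³ − 13, so a solution requires the RHS to be a perfect cube.
Strategy: iterate y from -50 to 50, compute RHS = 22·y³ − 13, and check whether it is a (positive or negative) perfect cube.
Check small values of y:
  y = 0: RHS = -13 is not a perfect cube.
  y = 1: RHS = 9 is not a perfect cube.
  y = -1: RHS = -35 is not a perfect cube.
  y = 2: RHS = 163 is not a perfect cube.
  y = -2: RHS = -189 is not a perfect cube.
  y = 3: RHS = 581 is not a perfect cube.
  y = -3: RHS = -607 is not a perfect cube.
Continuing the search up to |y| = 50 finds no solutions either.
No (x, y) in the scanned range satisfies the equation.

No integer solutions with |y| ≤ 50.


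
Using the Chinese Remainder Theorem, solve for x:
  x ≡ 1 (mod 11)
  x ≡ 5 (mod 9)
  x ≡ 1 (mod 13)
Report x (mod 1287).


Moduli 11, 9, 13 are pairwise coprime; by CRT there is a unique solution modulo M = 11 · 9 · 13 = 1287.
Solve pairwise, accumulating the modulus:
  Start with x ≡ 1 (mod 11).
  Combine with x ≡ 5 (mod 9): since gcd(11, 9) = 1, we get a unique residue mod 99.
    Write x = 1 + 11·t and substitute into x ≡ 5 (mod 9): 11·t ≡ 5 − 1 = 4 (mod 9).
    Reduce coefficients mod 9: 2·t ≡ 4 (mod 9).
    The inverse of 2 mod 9 is 5 (since 2·5 = 10 = 1·9 + 1), so t ≡ 5·4 = 20 ≡ 2 (mod 9).
    Then x = 1 + 11·2 = 23, valid modulo lcm(11, 9) = 99: x ≡ 23 (mod 99).
  Combine with x ≡ 1 (mod 13): since gcd(99, 13) = 1, we get a unique residue mod 1287.
    Write x = 23 + 99·t and substitute into x ≡ 1 (mod 13): 99·t ≡ 1 − 23 = -22 (mod 13).
    Reduce coefficients mod 13: 8·t ≡ 4 (mod 13).
    The inverse of 8 mod 13 is 5 (since 8·5 = 40 = 3·13 + 1), so t ≡ 5·4 = 20 ≡ 7 (mod 13).
    Then x = 23 + 99·7 = 716, valid modulo lcm(99, 13) = 1287: x ≡ 716 (mod 1287).
Verify: 716 mod 11 = 1 ✓, 716 mod 9 = 5 ✓, 716 mod 13 = 1 ✓.

x ≡ 716 (mod 1287).


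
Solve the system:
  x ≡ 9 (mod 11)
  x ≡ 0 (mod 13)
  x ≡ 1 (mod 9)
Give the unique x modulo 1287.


Moduli 11, 13, 9 are pairwise coprime; by CRT there is a unique solution modulo M = 11 · 13 · 9 = 1287.
Solve pairwise, accumulating the modulus:
  Start with x ≡ 9 (mod 11).
  Combine with x ≡ 0 (mod 13): since gcd(11, 13) = 1, we get a unique residue mod 143.
    Write x = 9 + 11·t and substitute into x ≡ 0 (mod 13): 11·t ≡ 0 − 9 = -9 (mod 13).
    Reduce coefficients mod 13: 11·t ≡ 4 (mod 13).
    The inverse of 11 mod 13 is 6 (since 11·6 = 66 = 5·13 + 1), so t ≡ 6·4 = 24 ≡ 11 (mod 13).
    Then x = 9 + 11·11 = 130, valid modulo lcm(11, 13) = 143: x ≡ 130 (mod 143).
  Combine with x ≡ 1 (mod 9): since gcd(143, 9) = 1, we get a unique residue mod 1287.
    Write x = 130 + 143·t and substitute into x ≡ 1 (mod 9): 143·t ≡ 1 − 130 = -129 (mod 9).
    Reduce coefficients mod 9: 8·t ≡ 6 (mod 9).
    The inverse of 8 mod 9 is 8 (since 8·8 = 64 = 7·9 + 1), so t ≡ 8·6 = 48 ≡ 3 (mod 9).
    Then x = 130 + 143·3 = 559, valid modulo lcm(143, 9) = 1287: x ≡ 559 (mod 1287).
Verify: 559 mod 11 = 9 ✓, 559 mod 13 = 0 ✓, 559 mod 9 = 1 ✓.

x ≡ 559 (mod 1287).


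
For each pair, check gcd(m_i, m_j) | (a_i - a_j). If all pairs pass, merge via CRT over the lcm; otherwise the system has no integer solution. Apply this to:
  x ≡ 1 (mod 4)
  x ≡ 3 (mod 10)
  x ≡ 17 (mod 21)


Moduli 4, 10, 21 are not pairwise coprime, so CRT works modulo lcm(m_i) when all pairwise compatibility conditions hold.
Pairwise compatibility: gcd(m_i, m_j) must divide a_i - a_j for every pair.
Merge one congruence at a time:
  Start: x ≡ 1 (mod 4).
  Combine with x ≡ 3 (mod 10): gcd(4, 10) = 2; 3 - 1 = 2, which IS divisible by 2, so compatible.
    Write x = 1 + 4·t and substitute into x ≡ 3 (mod 10): 4·t ≡ 3 − 1 = 2 (mod 10).
    Divide the congruence (and modulus) by g = 2: 2·t ≡ 1 (mod 5).
    The inverse of 2 mod 5 is 3 (since 2·3 = 6 = 1·5 + 1), so t ≡ 3·1 = 3 ≡ 3 (mod 5).
    Then x = 1 + 4·3 = 13, valid modulo lcm(4, 10) = 20: x ≡ 13 (mod 20).
  Combine with x ≡ 17 (mod 21): gcd(20, 21) = 1; 17 - 13 = 4, which IS divisible by 1, so compatible.
    Write x = 13 + 20·t and substitute into x ≡ 17 (mod 21): 20·t ≡ 17 − 13 = 4 (mod 21).
    The inverse of 20 mod 21 is 20 (since 20·20 = 400 = 19·21 + 1), so t ≡ 20·4 = 80 ≡ 17 (mod 21).
    Then x = 13 + 20·17 = 353, valid modulo lcm(20, 21) = 420: x ≡ 353 (mod 420).
Verify: 353 mod 4 = 1, 353 mod 10 = 3, 353 mod 21 = 17.

x ≡ 353 (mod 420).


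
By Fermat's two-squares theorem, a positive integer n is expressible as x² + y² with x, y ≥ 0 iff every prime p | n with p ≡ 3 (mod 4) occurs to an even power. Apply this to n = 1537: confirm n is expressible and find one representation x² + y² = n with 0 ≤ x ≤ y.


Step 1: Factor n = 1537 = 29 · 53.
Step 2: Check the mod-4 condition on each prime factor: 29 ≡ 1 (mod 4), exponent 1; 53 ≡ 1 (mod 4), exponent 1.
All primes ≡ 3 (mod 4) appear to even exponent (or don't appear), so by the two-squares theorem n IS expressible as a sum of two squares.
Step 3: Build a representation. Here n = 29 · 53 is a product of primes ≡ 1 (mod 4). Each prime p ≡ 1 (mod 4) is itself a sum of two squares; find a² by testing p − a² for a perfect square:
  29: 29 − 1² = 28, 29 − 2² = 25 = 5² ⇒ 29 = 2² + 5².
  53: 53 − 1² = 52, 53 − 2² = 49 = 7² ⇒ 53 = 2² + 7².
  Combine using the Brahmagupta–Fibonacci identity (a² + b²)(c² + d²) = (ac − bd)² + (ad + bc)² = (ac + bd)² + (ad − bc)²:
  29 · 53 = 1537: from (2² + 5²)(2² + 7²), take (2·2 − 5·7, 2·7 + 5·2) = (4 − 35, 14 + 10) = (-31, 24); dropping signs (only squares matter) gives (31, 24); check 31² + 24² = 961 + 576 = 1537 ✓.
Step 4: Order so x ≤ y and verify: 24² + 31² = 576 + 961 = 1537 = n. ✓

n = 1537 = 24² + 31² (one valid representation with x ≤ y).


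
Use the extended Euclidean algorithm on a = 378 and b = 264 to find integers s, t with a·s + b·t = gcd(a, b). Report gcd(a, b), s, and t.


Euclidean algorithm on (378, 264) — divide until remainder is 0:
  378 = 1 · 264 + 114
  264 = 2 · 114 + 36
  114 = 3 · 36 + 6
  36 = 6 · 6 + 0
gcd(378, 264) = 6.
Track Bezout coefficients alongside the remainders: start with r₀ = 378 = a·1 + b·0 (s = 1, t = 0) and r₁ = 264 = a·0 + b·1 (s = 0, t = 1); each new remainder r_{k+1} = r_{k-1} − q_k·r_k inherits s_{k+1} = s_{k-1} − q_k·s_k, t_{k+1} = t_{k-1} − q_k·t_k, so r_k = a·s_k + b·t_k at every step:
  q = 1: r = 114, s = 1 − 1·0 = 1, t = 0 − 1·1 = -1  (check: 378·1 + 264·(-1) = 114)
  q = 2: r = 36, s = 0 − 2·1 = -2, t = 1 − 2·(-1) = 3  (check: 378·(-2) + 264·3 = 36)
  q = 3: r = 6, s = 1 − 3·(-2) = 7, t = -1 − 3·3 = -10  (check: 378·7 + 264·(-10) = 6)
The row with r = 6 (the gcd) gives the Bezout coefficients s = 7, t = -10.
Result: 378 · (7) + 264 · (-10) = 6.

gcd(378, 264) = 6; s = 7, t = -10 (check: 378·7 + 264·(-10) = 6).


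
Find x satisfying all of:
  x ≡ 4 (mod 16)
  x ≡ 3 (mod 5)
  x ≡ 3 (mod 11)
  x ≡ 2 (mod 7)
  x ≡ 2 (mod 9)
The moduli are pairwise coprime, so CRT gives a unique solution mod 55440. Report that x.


Product of moduli M = 16 · 5 · 11 · 7 · 9 = 55440.
Merge one congruence at a time:
  Start: x ≡ 4 (mod 16).
  Combine with x ≡ 3 (mod 5); new modulus lcm = 80.
    Write x = 4 + 16·t and substitute into x ≡ 3 (mod 5): 16·t ≡ 3 − 4 = -1 (mod 5).
    Reduce coefficients mod 5: 1·t ≡ 4 (mod 5).
    So t ≡ 4 (mod 5).
    Then x = 4 + 16·4 = 68, valid modulo lcm(16, 5) = 80: x ≡ 68 (mod 80).
  Combine with x ≡ 3 (mod 11); new modulus lcm = 880.
    Write x = 68 + 80·t and substitute into x ≡ 3 (mod 11): 80·t ≡ 3 − 68 = -65 (mod 11).
    Reduce coefficients mod 11: 3·t ≡ 1 (mod 11).
    The inverse of 3 mod 11 is 4 (since 3·4 = 12 = 1·11 + 1), so t ≡ 4·1 = 4 ≡ 4 (mod 11).
    Then x = 68 + 80·4 = 388, valid modulo lcm(80, 11) = 880: x ≡ 388 (mod 880).
  Combine with x ≡ 2 (mod 7); new modulus lcm = 6160.
    Write x = 388 + 880·t and substitute into x ≡ 2 (mod 7): 880·t ≡ 2 − 388 = -386 (mod 7).
    Reduce coefficients mod 7: 5·t ≡ 6 (mod 7).
    The inverse of 5 mod 7 is 3 (since 5·3 = 15 = 2·7 + 1), so t ≡ 3·6 = 18 ≡ 4 (mod 7).
    Then x = 388 + 880·4 = 3908, valid modulo lcm(880, 7) = 6160: x ≡ 3908 (mod 6160).
  Combine with x ≡ 2 (mod 9); new modulus lcm = 55440.
    Write x = 3908 + 6160·t and substitute into x ≡ 2 (mod 9): 6160·t ≡ 2 − 3908 = -3906 (mod 9).
    Reduce coefficients mod 9: 4·t ≡ 0 (mod 9).
    The inverse of 4 mod 9 is 7 (since 4·7 = 28 = 3·9 + 1), so t ≡ 7·0 = 0 ≡ 0 (mod 9).
    Then x = 3908 + 6160·0 = 3908, valid modulo lcm(6160, 9) = 55440: x ≡ 3908 (mod 55440).
Verify against each original: 3908 mod 16 = 4, 3908 mod 5 = 3, 3908 mod 11 = 3, 3908 mod 7 = 2, 3908 mod 9 = 2.

x ≡ 3908 (mod 55440).


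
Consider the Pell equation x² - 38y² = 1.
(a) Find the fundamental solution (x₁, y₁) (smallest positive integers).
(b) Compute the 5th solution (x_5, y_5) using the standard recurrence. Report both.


Step 1: Find the fundamental solution (x₁, y₁) of x² - 38y² = 1.
  Expand √38 as a continued fraction. a₀ = ⌊√38⌋ = 6; iterate m_{k+1} = d_k·a_k − m_k, d_{k+1} = (38 − m_{k+1}²)/d_k, a_{k+1} = ⌊(a₀ + m_{k+1})/d_{k+1}⌋ (starting m₀ = 0, d₀ = 1), with convergents p_k = a_k·p_{k-1} + p_{k-2}, q_k = a_k·q_{k-1} + q_{k-2} (p₋₁ = 1, q₋₁ = 0):
  k = 0: a₀ = 6; p₀/q₀ = 6/1; p₀² − 38·q₀² = 36 − 38 = -2.
  k = 1: m = 6, d = 2, a = ⌊(6 + 6)/2⌋ = 6; p/q = (6·6 + 1)/(6·1 + 0) = 37/6; p² − 38·q² = 1369 − 1368 = 1.
  The first convergent with p² − 38·q² = 1 gives the fundamental solution (x₁, y₁) = (37, 6).
Step 2: Apply the recurrence (x_{n+1}, y_{n+1}) = (x₁x_n + 38y₁y_n, x₁y_n + y₁x_n) repeatedly.
  From (x_1, y_1) = (37, 6): x_2 = 37·37 + 38·6·6 = 2737; y_2 = 37·6 + 6·37 = 444.
  From (x_2, y_2) = (2737, 444): x_3 = 37·2737 + 38·6·444 = 202501; y_3 = 37·444 + 6·2737 = 32850.
  From (x_3, y_3) = (202501, 32850): x_4 = 37·202501 + 38·6·32850 = 14982337; y_4 = 37·32850 + 6·202501 = 2430456.
  From (x_4, y_4) = (14982337, 2430456): x_5 = 37·14982337 + 38·6·2430456 = 1108490437; y_5 = 37·2430456 + 6·14982337 = 179820894.
Step 3: Verify x_5² - 38·y_5² = 1228751048920450969 - 1228751048920450968 = 1 (should be 1). ✓

(x_1, y_1) = (37, 6); (x_5, y_5) = (1108490437, 179820894).


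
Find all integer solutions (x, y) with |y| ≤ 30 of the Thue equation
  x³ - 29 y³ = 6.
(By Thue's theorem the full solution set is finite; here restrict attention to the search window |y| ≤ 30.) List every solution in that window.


The equation is x³ - 29y³ = 6. For fixed y, x³ = 29·y³ + 6, so a solution requires the RHS to be a perfect cube.
Strategy: iterate y from -30 to 30, compute RHS = 29·y³ + 6, and check whether it is a (positive or negative) perfect cube.
Check small values of y:
  y = 0: RHS = 6 is not a perfect cube.
  y = 1: RHS = 35 is not a perfect cube.
  y = -1: RHS = -23 is not a perfect cube.
  y = 2: RHS = 238 is not a perfect cube.
  y = -2: RHS = -226 is not a perfect cube.
  y = 3: RHS = 789 is not a perfect cube.
  y = -3: RHS = -777 is not a perfect cube.
Continuing the search up to |y| = 30 finds no solutions either.
No (x, y) in the scanned range satisfies the equation.

No integer solutions with |y| ≤ 30.


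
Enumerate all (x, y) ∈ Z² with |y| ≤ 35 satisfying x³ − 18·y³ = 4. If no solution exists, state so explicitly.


The equation is x³ - 18y³ = 4. For fixed y, x³ = 18·y³ + 4, so a solution requires the RHS to be a perfect cube.
Strategy: iterate y from -35 to 35, compute RHS = 18·y³ + 4, and check whether it is a (positive or negative) perfect cube.
Check small values of y:
  y = 0: RHS = 4 is not a perfect cube.
  y = 1: RHS = 22 is not a perfect cube.
  y = -1: RHS = -14 is not a perfect cube.
  y = 2: RHS = 148 is not a perfect cube.
  y = -2: RHS = -140 is not a perfect cube.
  y = 3: RHS = 490 is not a perfect cube.
  y = -3: RHS = -482 is not a perfect cube.
Continuing the search up to |y| = 35 finds no solutions either.
No (x, y) in the scanned range satisfies the equation.

No integer solutions with |y| ≤ 35.


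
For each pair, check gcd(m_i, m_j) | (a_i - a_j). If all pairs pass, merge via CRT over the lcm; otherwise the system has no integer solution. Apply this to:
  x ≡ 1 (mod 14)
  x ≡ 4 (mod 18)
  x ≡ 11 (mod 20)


Moduli 14, 18, 20 are not pairwise coprime, so CRT works modulo lcm(m_i) when all pairwise compatibility conditions hold.
Pairwise compatibility: gcd(m_i, m_j) must divide a_i - a_j for every pair.
Merge one congruence at a time:
  Start: x ≡ 1 (mod 14).
  Combine with x ≡ 4 (mod 18): gcd(14, 18) = 2, and 4 - 1 = 3 is NOT divisible by 2.
    ⇒ system is inconsistent (no integer solution).

No solution (the system is inconsistent).


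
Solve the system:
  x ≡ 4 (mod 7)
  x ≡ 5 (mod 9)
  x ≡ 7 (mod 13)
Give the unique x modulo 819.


Moduli 7, 9, 13 are pairwise coprime; by CRT there is a unique solution modulo M = 7 · 9 · 13 = 819.
Solve pairwise, accumulating the modulus:
  Start with x ≡ 4 (mod 7).
  Combine with x ≡ 5 (mod 9): since gcd(7, 9) = 1, we get a unique residue mod 63.
    Write x = 4 + 7·t and substitute into x ≡ 5 (mod 9): 7·t ≡ 5 − 4 = 1 (mod 9).
    The inverse of 7 mod 9 is 4 (since 7·4 = 28 = 3·9 + 1), so t ≡ 4·1 = 4 ≡ 4 (mod 9).
    Then x = 4 + 7·4 = 32, valid modulo lcm(7, 9) = 63: x ≡ 32 (mod 63).
  Combine with x ≡ 7 (mod 13): since gcd(63, 13) = 1, we get a unique residue mod 819.
    Write x = 32 + 63·t and substitute into x ≡ 7 (mod 13): 63·t ≡ 7 − 32 = -25 (mod 13).
    Reduce coefficients mod 13: 11·t ≡ 1 (mod 13).
    The inverse of 11 mod 13 is 6 (since 11·6 = 66 = 5·13 + 1), so t ≡ 6·1 = 6 ≡ 6 (mod 13).
    Then x = 32 + 63·6 = 410, valid modulo lcm(63, 13) = 819: x ≡ 410 (mod 819).
Verify: 410 mod 7 = 4 ✓, 410 mod 9 = 5 ✓, 410 mod 13 = 7 ✓.

x ≡ 410 (mod 819).


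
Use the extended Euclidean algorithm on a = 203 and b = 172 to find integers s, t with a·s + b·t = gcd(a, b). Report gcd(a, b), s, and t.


Euclidean algorithm on (203, 172) — divide until remainder is 0:
  203 = 1 · 172 + 31
  172 = 5 · 31 + 17
  31 = 1 · 17 + 14
  17 = 1 · 14 + 3
  14 = 4 · 3 + 2
  3 = 1 · 2 + 1
  2 = 2 · 1 + 0
gcd(203, 172) = 1.
Track Bezout coefficients alongside the remainders: start with r₀ = 203 = a·1 + b·0 (s = 1, t = 0) and r₁ = 172 = a·0 + b·1 (s = 0, t = 1); each new remainder r_{k+1} = r_{k-1} − q_k·r_k inherits s_{k+1} = s_{k-1} − q_k·s_k, t_{k+1} = t_{k-1} − q_k·t_k, so r_k = a·s_k + b·t_k at every step:
  q = 1: r = 31, s = 1 − 1·0 = 1, t = 0 − 1·1 = -1  (check: 203·1 + 172·(-1) = 31)
  q = 5: r = 17, s = 0 − 5·1 = -5, t = 1 − 5·(-1) = 6  (check: 203·(-5) + 172·6 = 17)
  q = 1: r = 14, s = 1 − 1·(-5) = 6, t = -1 − 1·6 = -7  (check: 203·6 + 172·(-7) = 14)
  q = 1: r = 3, s = -5 − 1·6 = -11, t = 6 − 1·(-7) = 13  (check: 203·(-11) + 172·13 = 3)
  q = 4: r = 2, s = 6 − 4·(-11) = 50, t = -7 − 4·13 = -59  (check: 203·50 + 172·(-59) = 2)
  q = 1: r = 1, s = -11 − 1·50 = -61, t = 13 − 1·(-59) = 72  (check: 203·(-61) + 172·72 = 1)
The row with r = 1 (the gcd) gives the Bezout coefficients s = -61, t = 72.
Result: 203 · (-61) + 172 · (72) = 1.

gcd(203, 172) = 1; s = -61, t = 72 (check: 203·(-61) + 172·72 = 1).


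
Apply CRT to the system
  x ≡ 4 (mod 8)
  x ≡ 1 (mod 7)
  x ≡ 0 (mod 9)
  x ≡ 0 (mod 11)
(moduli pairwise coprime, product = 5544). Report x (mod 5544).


Product of moduli M = 8 · 7 · 9 · 11 = 5544.
Merge one congruence at a time:
  Start: x ≡ 4 (mod 8).
  Combine with x ≡ 1 (mod 7); new modulus lcm = 56.
    Write x = 4 + 8·t and substitute into x ≡ 1 (mod 7): 8·t ≡ 1 − 4 = -3 (mod 7).
    Reduce coefficients mod 7: 1·t ≡ 4 (mod 7).
    So t ≡ 4 (mod 7).
    Then x = 4 + 8·4 = 36, valid modulo lcm(8, 7) = 56: x ≡ 36 (mod 56).
  Combine with x ≡ 0 (mod 9); new modulus lcm = 504.
    Write x = 36 + 56·t and substitute into x ≡ 0 (mod 9): 56·t ≡ 0 − 36 = -36 (mod 9).
    Reduce coefficients mod 9: 2·t ≡ 0 (mod 9).
    The inverse of 2 mod 9 is 5 (since 2·5 = 10 = 1·9 + 1), so t ≡ 5·0 = 0 ≡ 0 (mod 9).
    Then x = 36 + 56·0 = 36, valid modulo lcm(56, 9) = 504: x ≡ 36 (mod 504).
  Combine with x ≡ 0 (mod 11); new modulus lcm = 5544.
    Write x = 36 + 504·t and substitute into x ≡ 0 (mod 11): 504·t ≡ 0 − 36 = -36 (mod 11).
    Reduce coefficients mod 11: 9·t ≡ 8 (mod 11).
    The inverse of 9 mod 11 is 5 (since 9·5 = 45 = 4·11 + 1), so t ≡ 5·8 = 40 ≡ 7 (mod 11).
    Then x = 36 + 504·7 = 3564, valid modulo lcm(504, 11) = 5544: x ≡ 3564 (mod 5544).
Verify against each original: 3564 mod 8 = 4, 3564 mod 7 = 1, 3564 mod 9 = 0, 3564 mod 11 = 0.

x ≡ 3564 (mod 5544).


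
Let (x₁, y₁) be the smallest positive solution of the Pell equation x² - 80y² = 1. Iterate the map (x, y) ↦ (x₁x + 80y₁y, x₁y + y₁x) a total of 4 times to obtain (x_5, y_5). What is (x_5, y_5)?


Step 1: Find the fundamental solution (x₁, y₁) of x² - 80y² = 1.
  Expand √80 as a continued fraction. a₀ = ⌊√80⌋ = 8; iterate m_{k+1} = d_k·a_k − m_k, d_{k+1} = (80 − m_{k+1}²)/d_k, a_{k+1} = ⌊(a₀ + m_{k+1})/d_{k+1}⌋ (starting m₀ = 0, d₀ = 1), with convergents p_k = a_k·p_{k-1} + p_{k-2}, q_k = a_k·q_{k-1} + q_{k-2} (p₋₁ = 1, q₋₁ = 0):
  k = 0: a₀ = 8; p₀/q₀ = 8/1; p₀² − 80·q₀² = 64 − 80 = -16.
  k = 1: m = 8, d = 16, a = ⌊(8 + 8)/16⌋ = 1; p/q = (1·8 + 1)/(1·1 + 0) = 9/1; p² − 80·q² = 81 − 80 = 1.
  The first convergent with p² − 80·q² = 1 gives the fundamental solution (x₁, y₁) = (9, 1).
Step 2: Apply the recurrence (x_{n+1}, y_{n+1}) = (x₁x_n + 80y₁y_n, x₁y_n + y₁x_n) repeatedly.
  From (x_1, y_1) = (9, 1): x_2 = 9·9 + 80·1·1 = 161; y_2 = 9·1 + 1·9 = 18.
  From (x_2, y_2) = (161, 18): x_3 = 9·161 + 80·1·18 = 2889; y_3 = 9·18 + 1·161 = 323.
  From (x_3, y_3) = (2889, 323): x_4 = 9·2889 + 80·1·323 = 51841; y_4 = 9·323 + 1·2889 = 5796.
  From (x_4, y_4) = (51841, 5796): x_5 = 9·51841 + 80·1·5796 = 930249; y_5 = 9·5796 + 1·51841 = 104005.
Step 3: Verify x_5² - 80·y_5² = 865363202001 - 865363202000 = 1 (should be 1). ✓

(x_1, y_1) = (9, 1); (x_5, y_5) = (930249, 104005).


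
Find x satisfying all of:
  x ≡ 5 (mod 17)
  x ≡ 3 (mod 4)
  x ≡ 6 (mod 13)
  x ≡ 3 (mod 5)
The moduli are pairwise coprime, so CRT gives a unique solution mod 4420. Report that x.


Product of moduli M = 17 · 4 · 13 · 5 = 4420.
Merge one congruence at a time:
  Start: x ≡ 5 (mod 17).
  Combine with x ≡ 3 (mod 4); new modulus lcm = 68.
    Write x = 5 + 17·t and substitute into x ≡ 3 (mod 4): 17·t ≡ 3 − 5 = -2 (mod 4).
    Reduce coefficients mod 4: 1·t ≡ 2 (mod 4).
    So t ≡ 2 (mod 4).
    Then x = 5 + 17·2 = 39, valid modulo lcm(17, 4) = 68: x ≡ 39 (mod 68).
  Combine with x ≡ 6 (mod 13); new modulus lcm = 884.
    Write x = 39 + 68·t and substitute into x ≡ 6 (mod 13): 68·t ≡ 6 − 39 = -33 (mod 13).
    Reduce coefficients mod 13: 3·t ≡ 6 (mod 13).
    The inverse of 3 mod 13 is 9 (since 3·9 = 27 = 2·13 + 1), so t ≡ 9·6 = 54 ≡ 2 (mod 13).
    Then x = 39 + 68·2 = 175, valid modulo lcm(68, 13) = 884: x ≡ 175 (mod 884).
  Combine with x ≡ 3 (mod 5); new modulus lcm = 4420.
    Write x = 175 + 884·t and substitute into x ≡ 3 (mod 5): 884·t ≡ 3 − 175 = -172 (mod 5).
    Reduce coefficients mod 5: 4·t ≡ 3 (mod 5).
    The inverse of 4 mod 5 is 4 (since 4·4 = 16 = 3·5 + 1), so t ≡ 4·3 = 12 ≡ 2 (mod 5).
    Then x = 175 + 884·2 = 1943, valid modulo lcm(884, 5) = 4420: x ≡ 1943 (mod 4420).
Verify against each original: 1943 mod 17 = 5, 1943 mod 4 = 3, 1943 mod 13 = 6, 1943 mod 5 = 3.

x ≡ 1943 (mod 4420).


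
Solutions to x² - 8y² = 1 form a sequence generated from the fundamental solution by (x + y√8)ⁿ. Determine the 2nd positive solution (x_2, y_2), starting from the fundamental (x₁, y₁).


Step 1: Find the fundamental solution (x₁, y₁) of x² - 8y² = 1.
  Expand √8 as a continued fraction. a₀ = ⌊√8⌋ = 2; iterate m_{k+1} = d_k·a_k − m_k, d_{k+1} = (8 − m_{k+1}²)/d_k, a_{k+1} = ⌊(a₀ + m_{k+1})/d_{k+1}⌋ (starting m₀ = 0, d₀ = 1), with convergents p_k = a_k·p_{k-1} + p_{k-2}, q_k = a_k·q_{k-1} + q_{k-2} (p₋₁ = 1, q₋₁ = 0):
  k = 0: a₀ = 2; p₀/q₀ = 2/1; p₀² − 8·q₀² = 4 − 8 = -4.
  k = 1: m = 2, d = 4, a = ⌊(2 + 2)/4⌋ = 1; p/q = (1·2 + 1)/(1·1 + 0) = 3/1; p² − 8·q² = 9 − 8 = 1.
  The first convergent with p² − 8·q² = 1 gives the fundamental solution (x₁, y₁) = (3, 1).
Step 2: Apply the recurrence (x_{n+1}, y_{n+1}) = (x₁x_n + 8y₁y_n, x₁y_n + y₁x_n) repeatedly.
  From (x_1, y_1) = (3, 1): x_2 = 3·3 + 8·1·1 = 17; y_2 = 3·1 + 1·3 = 6.
Step 3: Verify x_2² - 8·y_2² = 289 - 288 = 1 (should be 1). ✓

(x_1, y_1) = (3, 1); (x_2, y_2) = (17, 6).


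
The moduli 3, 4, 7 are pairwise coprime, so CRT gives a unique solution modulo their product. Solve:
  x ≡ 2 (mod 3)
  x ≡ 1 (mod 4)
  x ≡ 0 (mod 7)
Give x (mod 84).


Moduli 3, 4, 7 are pairwise coprime; by CRT there is a unique solution modulo M = 3 · 4 · 7 = 84.
Solve pairwise, accumulating the modulus:
  Start with x ≡ 2 (mod 3).
  Combine with x ≡ 1 (mod 4): since gcd(3, 4) = 1, we get a unique residue mod 12.
    Write x = 2 + 3·t and substitute into x ≡ 1 (mod 4): 3·t ≡ 1 − 2 = -1 (mod 4).
    Reduce coefficients mod 4: 3·t ≡ 3 (mod 4).
    The inverse of 3 mod 4 is 3 (since 3·3 = 9 = 2·4 + 1), so t ≡ 3·3 = 9 ≡ 1 (mod 4).
    Then x = 2 + 3·1 = 5, valid modulo lcm(3, 4) = 12: x ≡ 5 (mod 12).
  Combine with x ≡ 0 (mod 7): since gcd(12, 7) = 1, we get a unique residue mod 84.
    Write x = 5 + 12·t and substitute into x ≡ 0 (mod 7): 12·t ≡ 0 − 5 = -5 (mod 7).
    Reduce coefficients mod 7: 5·t ≡ 2 (mod 7).
    The inverse of 5 mod 7 is 3 (since 5·3 = 15 = 2·7 + 1), so t ≡ 3·2 = 6 ≡ 6 (mod 7).
    Then x = 5 + 12·6 = 77, valid modulo lcm(12, 7) = 84: x ≡ 77 (mod 84).
Verify: 77 mod 3 = 2 ✓, 77 mod 4 = 1 ✓, 77 mod 7 = 0 ✓.

x ≡ 77 (mod 84).


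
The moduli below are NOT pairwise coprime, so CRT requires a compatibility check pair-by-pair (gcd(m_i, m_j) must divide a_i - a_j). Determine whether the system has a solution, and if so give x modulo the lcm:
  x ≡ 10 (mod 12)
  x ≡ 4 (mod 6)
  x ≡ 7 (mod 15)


Moduli 12, 6, 15 are not pairwise coprime, so CRT works modulo lcm(m_i) when all pairwise compatibility conditions hold.
Pairwise compatibility: gcd(m_i, m_j) must divide a_i - a_j for every pair.
Merge one congruence at a time:
  Start: x ≡ 10 (mod 12).
  Combine with x ≡ 4 (mod 6): gcd(12, 6) = 6; 4 - 10 = -6, which IS divisible by 6, so compatible.
    Write x = 10 + 12·t and substitute into x ≡ 4 (mod 6): 12·t ≡ 4 − 10 = -6 (mod 6).
    Divide the congruence (and modulus) by g = 6: 2·t ≡ -1 (mod 1).
    Modulo 1 every t works; take t = 0.
    Then x = 10 + 12·0 = 10, valid modulo lcm(12, 6) = 12: x ≡ 10 (mod 12).
  Combine with x ≡ 7 (mod 15): gcd(12, 15) = 3; 7 - 10 = -3, which IS divisible by 3, so compatible.
    Write x = 10 + 12·t and substitute into x ≡ 7 (mod 15): 12·t ≡ 7 − 10 = -3 (mod 15).
    Divide the congruence (and modulus) by g = 3: 4·t ≡ -1 (mod 5).
    Reduce coefficients mod 5: 4·t ≡ 4 (mod 5).
    The inverse of 4 mod 5 is 4 (since 4·4 = 16 = 3·5 + 1), so t ≡ 4·4 = 16 ≡ 1 (mod 5).
    Then x = 10 + 12·1 = 22, valid modulo lcm(12, 15) = 60: x ≡ 22 (mod 60).
Verify: 22 mod 12 = 10, 22 mod 6 = 4, 22 mod 15 = 7.

x ≡ 22 (mod 60).
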